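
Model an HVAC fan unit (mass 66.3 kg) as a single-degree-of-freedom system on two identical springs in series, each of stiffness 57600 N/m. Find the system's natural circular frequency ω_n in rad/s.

20.8 rad/s

Series springs: 1/k_eq = 2/57600, so k_eq = 57600/2 = 28800 N/m.
ω_n = √(k_eq/m) = √(28800/66.3) = √434.4 = 20.84 rad/s.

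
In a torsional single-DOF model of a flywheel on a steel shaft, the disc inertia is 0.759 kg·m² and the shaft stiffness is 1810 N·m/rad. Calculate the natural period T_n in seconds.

ω_n = √(k_t/J) = √(1810/0.759) = √2385 = 48.83 rad/s.
T_n = 2π/ω_n = 6.283/48.83 = 0.1287 s.

0.129 s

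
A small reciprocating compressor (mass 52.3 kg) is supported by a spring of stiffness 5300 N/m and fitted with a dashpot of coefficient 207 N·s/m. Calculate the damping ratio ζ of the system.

ω_n = √(k/m) = √(5300/52.3) = 10.07 rad/s.
Critical damping c_c = 2√(k·m) = 2√(5300 × 52.3) = 1053 N·s/m, so ζ = c/c_c = 207/1053 = 0.1966.

0.197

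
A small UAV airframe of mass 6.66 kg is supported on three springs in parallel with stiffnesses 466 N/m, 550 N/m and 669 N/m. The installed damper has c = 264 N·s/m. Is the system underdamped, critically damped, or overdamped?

overdamped

Parallel springs add: k_eq = 466 + 550 + 669 = 1685 N/m.
c_c = 2√(k_eq·m) = 211.9 N·s/m; ζ = c/c_c = 264/211.9 = 1.25.
Since ζ > 1 the system is overdamped.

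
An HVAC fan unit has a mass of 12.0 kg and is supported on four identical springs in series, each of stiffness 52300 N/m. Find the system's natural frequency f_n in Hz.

5.25 Hz

Series springs: 1/k_eq = 4/52300, so k_eq = 52300/4 = 13080 N/m.
ω_n = √(k_eq/m) = √(13080/12.0) = √1090 = 33.01 rad/s.
f_n = ω_n/(2π) = 33.01/6.283 = 5.254 Hz.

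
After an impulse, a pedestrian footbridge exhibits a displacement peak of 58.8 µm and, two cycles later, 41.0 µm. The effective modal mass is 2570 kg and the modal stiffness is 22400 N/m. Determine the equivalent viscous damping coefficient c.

435 N·s/m

Logarithmic decrement δ = (1/n)·ln(x₀/x_n) = (1/2)·ln(58.8/41.0) = (1/2)·ln(1.434) = 0.1803.
ζ = δ/√(4π² + δ²) = 0.1803/√(39.48 + 0.0325) = 0.1803/6.286 = 0.02868.
c = ζ · 2√(km) = 0.02868 × 2√(22400 × 2570) = 0.02868 × 15170 = 435.2 N·s/m.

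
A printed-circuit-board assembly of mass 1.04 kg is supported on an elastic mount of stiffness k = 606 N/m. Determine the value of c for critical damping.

c_c = 2√(k·m) = 2√(606.0 × 1.04) = 2 × 25.10 = 50.21 N·s/m.

50.2 N·s/m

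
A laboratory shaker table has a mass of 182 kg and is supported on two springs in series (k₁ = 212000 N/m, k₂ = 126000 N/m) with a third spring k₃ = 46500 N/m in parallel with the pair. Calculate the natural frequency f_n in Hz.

Series pair: k_s = k₁k₂/(k₁+k₂) = (212000)(126000)/(212000 + 126000) = 79030 N/m. In parallel with k₃: k_eq = 79030 + 46500 = 125500 N/m.
ω_n = √(k_eq/m) = √(125500/182) = √689.7 = 26.26 rad/s.
f_n = ω_n/(2π) = 26.26/6.283 = 4.180 Hz.

4.18 Hz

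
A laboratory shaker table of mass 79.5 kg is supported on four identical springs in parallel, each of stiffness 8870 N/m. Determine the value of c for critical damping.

3360 N·s/m

Parallel springs add: k_eq = 4 × 8870 = 35480 N/m.
c_c = 2√(k_eq·m) = 2√(35480 × 79.5) = 2 × 1679 = 3359 N·s/m.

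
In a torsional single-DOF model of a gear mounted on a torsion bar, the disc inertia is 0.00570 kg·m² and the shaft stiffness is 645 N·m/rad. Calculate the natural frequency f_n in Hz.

ω_n = √(k_t/J) = √(645/0.00570) = √113200 = 336.4 rad/s.
f_n = ω_n/(2π) = 336.4/6.283 = 53.54 Hz.

53.5 Hz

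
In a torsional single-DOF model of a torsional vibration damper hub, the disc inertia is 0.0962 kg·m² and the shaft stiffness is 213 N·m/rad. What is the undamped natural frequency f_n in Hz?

ω_n = √(k_t/J) = √(213/0.0962) = √2214 = 47.05 rad/s.
f_n = ω_n/(2π) = 47.05/6.283 = 7.489 Hz.

7.49 Hz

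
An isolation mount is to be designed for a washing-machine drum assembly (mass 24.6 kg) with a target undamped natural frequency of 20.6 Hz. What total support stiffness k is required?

412000 N/m

ω_n = 2πf_n = 2π × 20.6 = 129.4 rad/s.
k = m·ω_n² = 24.6 × 129.4² = 24.6 × 16750 = 412100 N/m.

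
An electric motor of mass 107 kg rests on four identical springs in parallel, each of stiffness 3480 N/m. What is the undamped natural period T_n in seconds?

0.551 s

Parallel springs add: k_eq = 4 × 3480 = 13920 N/m.
ω_n = √(k_eq/m) = √(13920/107) = √130.1 = 11.41 rad/s.
T_n = 2π/ω_n = 6.283/11.41 = 0.5509 s.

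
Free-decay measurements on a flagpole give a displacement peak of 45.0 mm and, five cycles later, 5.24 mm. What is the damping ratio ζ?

Logarithmic decrement δ = (1/n)·ln(x₀/x_n) = (1/5)·ln(45.0/5.24) = (1/5)·ln(8.588) = 0.4301.
ζ = δ/√(4π² + δ²) = 0.4301/√(39.48 + 0.185) = 0.4301/6.298 = 0.06829.

0.0683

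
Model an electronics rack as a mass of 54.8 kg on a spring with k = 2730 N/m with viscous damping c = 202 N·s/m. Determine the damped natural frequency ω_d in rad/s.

ω_n = √(k/m) = √(2730/54.8) = 7.058 rad/s.
Critical damping c_c = 2√(k·m) = 2√(2730 × 54.8) = 773.6 N·s/m, so ζ = c/c_c = 202/773.6 = 0.2611.
ω_d = ω_n√(1 − ζ²) = 7.058 × √(1 − 0.0682) = 6.813 rad/s.

6.81 rad/s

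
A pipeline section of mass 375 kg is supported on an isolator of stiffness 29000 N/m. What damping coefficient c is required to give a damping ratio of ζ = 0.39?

2570 N·s/m

c_c = 2√(k·m) = 2√(29000 × 375) = 6595 N·s/m.
c = ζ·c_c = 0.39 × 6595 = 2572 N·s/m.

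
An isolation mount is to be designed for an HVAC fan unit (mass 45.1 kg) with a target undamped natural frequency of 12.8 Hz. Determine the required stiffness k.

292000 N/m

ω_n = 2πf_n = 2π × 12.8 = 80.42 rad/s.
k = m·ω_n² = 45.1 × 80.42² = 45.1 × 6468 = 291700 N/m.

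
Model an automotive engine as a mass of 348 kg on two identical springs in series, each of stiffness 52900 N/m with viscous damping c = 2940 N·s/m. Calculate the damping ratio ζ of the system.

Series springs: 1/k_eq = 2/52900, so k_eq = 52900/2 = 26450 N/m.
ω_n = √(k_eq/m) = √(26450/348) = 8.718 rad/s.
Critical damping c_c = 2√(k_eq·m) = 2√(26450 × 348) = 6068 N·s/m, so ζ = c/c_c = 2940/6068 = 0.4845.

0.485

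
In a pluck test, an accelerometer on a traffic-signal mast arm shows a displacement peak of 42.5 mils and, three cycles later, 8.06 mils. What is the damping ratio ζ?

0.0879

Logarithmic decrement δ = (1/n)·ln(x₀/x_n) = (1/3)·ln(42.5/8.06) = (1/3)·ln(5.273) = 0.5542.
ζ = δ/√(4π² + δ²) = 0.5542/√(39.48 + 0.307) = 0.5542/6.308 = 0.08786.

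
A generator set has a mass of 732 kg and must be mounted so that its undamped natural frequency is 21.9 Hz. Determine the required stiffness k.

ω_n = 2πf_n = 2π × 21.9 = 137.6 rad/s.
k = m·ω_n² = 732 × 137.6² = 732 × 18930 = 13860000 N/m.

13900000 N/m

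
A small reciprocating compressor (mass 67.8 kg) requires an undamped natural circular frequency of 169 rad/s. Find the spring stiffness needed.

1940000 N/m

k = m·ω_n² = 67.8 × 169.0² = 67.8 × 28560 = 1936000 N/m.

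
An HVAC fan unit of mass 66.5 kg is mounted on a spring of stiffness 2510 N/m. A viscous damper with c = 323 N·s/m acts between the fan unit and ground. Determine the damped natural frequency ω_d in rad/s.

5.64 rad/s

ω_n = √(k/m) = √(2510/66.5) = 6.144 rad/s.
Critical damping c_c = 2√(k·m) = 2√(2510 × 66.5) = 817.1 N·s/m, so ζ = c/c_c = 323/817.1 = 0.3953.
ω_d = ω_n√(1 − ζ²) = 6.144 × √(1 − 0.156) = 5.643 rad/s.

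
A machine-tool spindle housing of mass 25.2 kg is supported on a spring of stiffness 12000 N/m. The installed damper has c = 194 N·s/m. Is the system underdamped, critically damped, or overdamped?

underdamped

c_c = 2√(k·m) = 1100 N·s/m; ζ = c/c_c = 194/1100 = 0.176.
Since ζ < 1 the system is underdamped.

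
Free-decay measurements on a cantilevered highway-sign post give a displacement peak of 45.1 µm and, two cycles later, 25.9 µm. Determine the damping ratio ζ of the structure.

0.0441

Logarithmic decrement δ = (1/n)·ln(x₀/x_n) = (1/2)·ln(45.1/25.9) = (1/2)·ln(1.741) = 0.2773.
ζ = δ/√(4π² + δ²) = 0.2773/√(39.48 + 0.0769) = 0.2773/6.289 = 0.04409.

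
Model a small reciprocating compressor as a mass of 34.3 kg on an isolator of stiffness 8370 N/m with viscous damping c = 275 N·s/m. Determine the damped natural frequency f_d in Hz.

ω_n = √(k/m) = √(8370/34.3) = 15.62 rad/s.
Critical damping c_c = 2√(k·m) = 2√(8370 × 34.3) = 1072 N·s/m, so ζ = c/c_c = 275/1072 = 0.2566.
ω_d = ω_n√(1 − ζ²) = 15.62 × √(1 − 0.0659) = 15.10 rad/s.
f_d = ω_d/(2π) = 2.403 Hz.

2.40 Hz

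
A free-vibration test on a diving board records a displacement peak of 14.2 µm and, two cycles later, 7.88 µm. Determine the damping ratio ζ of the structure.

Logarithmic decrement δ = (1/n)·ln(x₀/x_n) = (1/2)·ln(14.2/7.88) = (1/2)·ln(1.802) = 0.2945.
ζ = δ/√(4π² + δ²) = 0.2945/√(39.48 + 0.0867) = 0.2945/6.290 = 0.04681.

0.0468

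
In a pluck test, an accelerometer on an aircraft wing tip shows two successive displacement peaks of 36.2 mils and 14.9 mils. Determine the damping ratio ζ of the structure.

0.140

Logarithmic decrement δ = (1/n)·ln(x₀/x_n) = (1/1)·ln(36.2/14.9) = (1/1)·ln(2.430) = 0.8877.
ζ = δ/√(4π² + δ²) = 0.8877/√(39.48 + 0.788) = 0.8877/6.346 = 0.1399.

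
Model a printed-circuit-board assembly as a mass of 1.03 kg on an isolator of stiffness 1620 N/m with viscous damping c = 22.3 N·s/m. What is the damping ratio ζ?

ω_n = √(k/m) = √(1620/1.03) = 39.66 rad/s.
Critical damping c_c = 2√(k·m) = 2√(1620 × 1.03) = 81.70 N·s/m, so ζ = c/c_c = 22.3/81.70 = 0.2730.

0.273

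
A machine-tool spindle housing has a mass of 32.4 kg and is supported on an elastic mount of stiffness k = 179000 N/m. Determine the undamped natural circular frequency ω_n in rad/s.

74.3 rad/s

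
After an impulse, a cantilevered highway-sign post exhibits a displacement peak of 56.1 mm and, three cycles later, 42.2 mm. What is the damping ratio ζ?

Logarithmic decrement δ = (1/n)·ln(x₀/x_n) = (1/3)·ln(56.1/42.2) = (1/3)·ln(1.329) = 0.09491.
ζ = δ/√(4π² + δ²) = 0.09491/√(39.48 + 0.00901) = 0.09491/6.284 = 0.01510.

0.0151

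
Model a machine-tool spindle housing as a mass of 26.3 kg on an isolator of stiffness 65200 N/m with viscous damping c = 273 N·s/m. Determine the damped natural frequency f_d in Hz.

ω_n = √(k/m) = √(65200/26.3) = 49.79 rad/s.
Critical damping c_c = 2√(k·m) = 2√(65200 × 26.3) = 2619 N·s/m, so ζ = c/c_c = 273/2619 = 0.1042.
ω_d = ω_n√(1 − ζ²) = 49.79 × √(1 − 0.0109) = 49.52 rad/s.
f_d = ω_d/(2π) = 7.881 Hz.

7.88 Hz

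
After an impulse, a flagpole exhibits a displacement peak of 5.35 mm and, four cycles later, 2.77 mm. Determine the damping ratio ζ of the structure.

0.0262

Logarithmic decrement δ = (1/n)·ln(x₀/x_n) = (1/4)·ln(5.35/2.77) = (1/4)·ln(1.931) = 0.1646.
ζ = δ/√(4π² + δ²) = 0.1646/√(39.48 + 0.0271) = 0.1646/6.285 = 0.02618.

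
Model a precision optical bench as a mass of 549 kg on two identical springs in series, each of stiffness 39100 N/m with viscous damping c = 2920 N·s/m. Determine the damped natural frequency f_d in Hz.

0.850 Hz

Series springs: 1/k_eq = 2/39100, so k_eq = 39100/2 = 19550 N/m.
ω_n = √(k_eq/m) = √(19550/549) = 5.967 rad/s.
Critical damping c_c = 2√(k_eq·m) = 2√(19550 × 549) = 6552 N·s/m, so ζ = c/c_c = 2920/6552 = 0.4456.
ω_d = ω_n√(1 − ζ²) = 5.967 × √(1 − 0.199) = 5.342 rad/s.
f_d = ω_d/(2π) = 0.8502 Hz.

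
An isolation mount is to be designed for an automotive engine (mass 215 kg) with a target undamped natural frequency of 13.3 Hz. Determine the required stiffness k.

1500000 N/m

ω_n = 2πf_n = 2π × 13.3 = 83.57 rad/s.
k = m·ω_n² = 215 × 83.57² = 215 × 6983 = 1501000 N/m.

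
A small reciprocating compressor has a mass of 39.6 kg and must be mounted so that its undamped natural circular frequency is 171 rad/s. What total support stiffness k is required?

1160000 N/m

k = m·ω_n² = 39.6 × 171.0² = 39.6 × 29240 = 1158000 N/m.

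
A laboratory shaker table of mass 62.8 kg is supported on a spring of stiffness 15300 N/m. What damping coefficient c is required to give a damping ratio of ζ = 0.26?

c_c = 2√(k·m) = 2√(15300 × 62.8) = 1960 N·s/m.
c = ζ·c_c = 0.26 × 1960 = 509.7 N·s/m.

510 N·s/m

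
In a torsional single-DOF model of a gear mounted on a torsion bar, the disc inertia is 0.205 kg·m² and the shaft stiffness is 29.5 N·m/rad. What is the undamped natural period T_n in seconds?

ω_n = √(k_t/J) = √(29.5/0.205) = √143.9 = 12.00 rad/s.
T_n = 2π/ω_n = 6.283/12.00 = 0.5238 s.

0.524 s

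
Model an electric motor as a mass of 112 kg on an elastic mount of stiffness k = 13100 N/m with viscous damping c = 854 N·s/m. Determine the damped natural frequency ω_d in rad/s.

10.1 rad/s

ω_n = √(k/m) = √(13100/112) = 10.82 rad/s.
Critical damping c_c = 2√(k·m) = 2√(13100 × 112) = 2423 N·s/m, so ζ = c/c_c = 854/2423 = 0.3525.
ω_d = ω_n√(1 − ζ²) = 10.82 × √(1 − 0.124) = 10.12 rad/s.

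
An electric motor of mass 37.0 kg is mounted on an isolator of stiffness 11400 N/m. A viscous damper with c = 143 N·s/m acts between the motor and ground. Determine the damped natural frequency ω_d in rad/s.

17.4 rad/s

ω_n = √(k/m) = √(11400/37.0) = 17.55 rad/s.
Critical damping c_c = 2√(k·m) = 2√(11400 × 37.0) = 1299 N·s/m, so ζ = c/c_c = 143/1299 = 0.1101.
ω_d = ω_n√(1 − ζ²) = 17.55 × √(1 − 0.0121) = 17.45 rad/s.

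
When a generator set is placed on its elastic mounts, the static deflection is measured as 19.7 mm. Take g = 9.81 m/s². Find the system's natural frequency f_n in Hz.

3.55 Hz

ω_n = √(g/δ_st) = √(9.81/0.0197) = √498.0 = 22.32 rad/s.
f_n = ω_n/(2π) = 22.32/6.283 = 3.552 Hz.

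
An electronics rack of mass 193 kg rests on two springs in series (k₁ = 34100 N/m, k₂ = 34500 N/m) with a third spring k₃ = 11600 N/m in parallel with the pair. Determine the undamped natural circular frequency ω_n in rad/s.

12.2 rad/s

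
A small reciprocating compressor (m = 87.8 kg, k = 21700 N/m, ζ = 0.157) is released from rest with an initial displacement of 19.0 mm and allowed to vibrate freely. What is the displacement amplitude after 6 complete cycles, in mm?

0.0474 mm

Logarithmic decrement δ = 2πζ/√(1 − ζ²) = 2π × 0.1570/√(1 − 0.0246) = 0.9988.
After n cycles, x_n/x₀ = e^(−nδ), so x_6 = 19.0 × e^(−6 × 0.9988) = 19.0 × 0.002496 = 0.04742 mm.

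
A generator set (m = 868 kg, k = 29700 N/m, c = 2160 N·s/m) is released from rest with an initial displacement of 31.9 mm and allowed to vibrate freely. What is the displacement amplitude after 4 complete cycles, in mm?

0.134 mm

ζ = c/(2√(km)) = 2160/(2√(29700 × 868)) = 2160/10150 = 0.2127.
Logarithmic decrement δ = 2πζ/√(1 − ζ²) = 2π × 0.2127/√(1 − 0.0452) = 1.368.
After n cycles, x_n/x₀ = e^(−nδ), so x_4 = 31.9 × e^(−4 × 1.368) = 31.9 × 0.004206 = 0.1342 mm.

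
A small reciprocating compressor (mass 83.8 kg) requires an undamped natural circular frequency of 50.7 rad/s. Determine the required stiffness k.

k = m·ω_n² = 83.8 × 50.70² = 83.8 × 2570 = 215400 N/m.

215000 N/m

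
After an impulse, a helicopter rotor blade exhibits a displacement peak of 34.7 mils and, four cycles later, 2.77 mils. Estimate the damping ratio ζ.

0.100

Logarithmic decrement δ = (1/n)·ln(x₀/x_n) = (1/4)·ln(34.7/2.77) = (1/4)·ln(12.53) = 0.6320.
ζ = δ/√(4π² + δ²) = 0.6320/√(39.48 + 0.399) = 0.6320/6.315 = 0.1001.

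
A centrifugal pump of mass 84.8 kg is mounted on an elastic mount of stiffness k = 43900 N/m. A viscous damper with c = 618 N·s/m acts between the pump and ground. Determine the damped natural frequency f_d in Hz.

ω_n = √(k/m) = √(43900/84.8) = 22.75 rad/s.
Critical damping c_c = 2√(k·m) = 2√(43900 × 84.8) = 3859 N·s/m, so ζ = c/c_c = 618/3859 = 0.1602.
ω_d = ω_n√(1 − ζ²) = 22.75 × √(1 − 0.0256) = 22.46 rad/s.
f_d = ω_d/(2π) = 3.574 Hz.

3.57 Hz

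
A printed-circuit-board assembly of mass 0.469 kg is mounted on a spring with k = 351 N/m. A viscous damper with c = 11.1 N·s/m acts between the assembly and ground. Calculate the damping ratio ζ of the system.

0.433

ω_n = √(k/m) = √(351.0/0.469) = 27.36 rad/s.
Critical damping c_c = 2√(k·m) = 2√(351.0 × 0.469) = 25.66 N·s/m, so ζ = c/c_c = 11.1/25.66 = 0.4326.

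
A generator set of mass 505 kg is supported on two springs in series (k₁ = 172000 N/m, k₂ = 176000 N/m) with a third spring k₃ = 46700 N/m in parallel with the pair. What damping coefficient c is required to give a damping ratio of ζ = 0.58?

9530 N·s/m

Series pair: k_s = k₁k₂/(k₁+k₂) = (172000)(176000)/(172000 + 176000) = 86990 N/m. In parallel with k₃: k_eq = 86990 + 46700 = 133700 N/m.
c_c = 2√(k_eq·m) = 2√(133700 × 505) = 16430 N·s/m.
c = ζ·c_c = 0.58 × 16430 = 9531 N·s/m.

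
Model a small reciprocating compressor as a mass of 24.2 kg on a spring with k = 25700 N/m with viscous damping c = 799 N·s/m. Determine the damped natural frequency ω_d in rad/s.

28.1 rad/s

ω_n = √(k/m) = √(25700/24.2) = 32.59 rad/s.
Critical damping c_c = 2√(k·m) = 2√(25700 × 24.2) = 1577 N·s/m, so ζ = c/c_c = 799/1577 = 0.5066.
ω_d = ω_n√(1 − ζ²) = 32.59 × √(1 − 0.257) = 28.10 rad/s.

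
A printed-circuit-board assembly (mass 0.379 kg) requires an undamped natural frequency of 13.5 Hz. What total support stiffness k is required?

2730 N/m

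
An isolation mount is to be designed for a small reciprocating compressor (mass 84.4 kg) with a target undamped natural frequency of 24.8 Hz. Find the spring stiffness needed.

ω_n = 2πf_n = 2π × 24.8 = 155.8 rad/s.
k = m·ω_n² = 84.4 × 155.8² = 84.4 × 24280 = 2049000 N/m.

2050000 N/m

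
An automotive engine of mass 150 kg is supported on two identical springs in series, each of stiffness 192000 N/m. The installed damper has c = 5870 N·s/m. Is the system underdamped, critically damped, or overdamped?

underdamped

Series springs: 1/k_eq = 2/192000, so k_eq = 192000/2 = 96000 N/m.
c_c = 2√(k_eq·m) = 7589 N·s/m; ζ = c/c_c = 5870/7589 = 0.773.
Since ζ < 1 the system is underdamped.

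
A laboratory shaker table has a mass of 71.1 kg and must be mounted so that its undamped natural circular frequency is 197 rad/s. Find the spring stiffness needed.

2760000 N/m

k = m·ω_n² = 71.1 × 197.0² = 71.1 × 38810 = 2759000 N/m.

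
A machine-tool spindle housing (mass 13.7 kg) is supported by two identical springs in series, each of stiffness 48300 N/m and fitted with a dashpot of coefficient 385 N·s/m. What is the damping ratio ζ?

Series springs: 1/k_eq = 2/48300, so k_eq = 48300/2 = 24150 N/m.
ω_n = √(k_eq/m) = √(24150/13.7) = 41.99 rad/s.
Critical damping c_c = 2√(k_eq·m) = 2√(24150 × 13.7) = 1150 N·s/m, so ζ = c/c_c = 385/1150 = 0.3347.

0.335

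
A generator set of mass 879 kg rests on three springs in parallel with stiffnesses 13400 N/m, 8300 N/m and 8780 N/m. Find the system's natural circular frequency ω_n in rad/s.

Parallel springs add: k_eq = 13400 + 8300 + 8780 = 30480 N/m.
ω_n = √(k_eq/m) = √(30480/879) = √34.68 = 5.889 rad/s.

5.89 rad/s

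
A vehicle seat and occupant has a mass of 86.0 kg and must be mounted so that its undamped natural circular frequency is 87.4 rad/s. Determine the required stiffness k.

k = m·ω_n² = 86.0 × 87.40² = 86.0 × 7639 = 656900 N/m.

657000 N/m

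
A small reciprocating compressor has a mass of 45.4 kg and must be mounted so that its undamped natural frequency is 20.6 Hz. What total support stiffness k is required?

ω_n = 2πf_n = 2π × 20.6 = 129.4 rad/s.
k = m·ω_n² = 45.4 × 129.4² = 45.4 × 16750 = 760600 N/m.

761000 N/m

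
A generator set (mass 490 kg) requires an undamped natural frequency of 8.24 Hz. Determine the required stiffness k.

ω_n = 2πf_n = 2π × 8.24 = 51.77 rad/s.
k = m·ω_n² = 490 × 51.77² = 490 × 2680 = 1313000 N/m.

1310000 N/m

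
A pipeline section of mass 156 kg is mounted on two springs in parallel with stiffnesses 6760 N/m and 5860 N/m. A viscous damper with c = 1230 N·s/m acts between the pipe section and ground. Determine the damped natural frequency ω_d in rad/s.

Parallel springs add: k_eq = 6760 + 5860 = 12620 N/m.
ω_n = √(k_eq/m) = √(12620/156) = 8.994 rad/s.
Critical damping c_c = 2√(k_eq·m) = 2√(12620 × 156) = 2806 N·s/m, so ζ = c/c_c = 1230/2806 = 0.4383.
ω_d = ω_n√(1 − ζ²) = 8.994 × √(1 − 0.192) = 8.084 rad/s.

8.08 rad/s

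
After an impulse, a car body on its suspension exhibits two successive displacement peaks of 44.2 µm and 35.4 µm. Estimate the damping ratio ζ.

0.0353

Logarithmic decrement δ = (1/n)·ln(x₀/x_n) = (1/1)·ln(44.2/35.4) = (1/1)·ln(1.249) = 0.2220.
ζ = δ/√(4π² + δ²) = 0.2220/√(39.48 + 0.0493) = 0.2220/6.287 = 0.03531.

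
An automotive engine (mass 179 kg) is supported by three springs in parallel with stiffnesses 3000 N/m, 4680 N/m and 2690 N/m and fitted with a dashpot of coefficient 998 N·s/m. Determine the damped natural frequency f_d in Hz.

1.13 Hz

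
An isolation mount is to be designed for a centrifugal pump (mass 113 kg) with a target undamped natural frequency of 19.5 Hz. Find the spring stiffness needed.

1700000 N/m

ω_n = 2πf_n = 2π × 19.5 = 122.5 rad/s.
k = m·ω_n² = 113 × 122.5² = 113 × 15010 = 1696000 N/m.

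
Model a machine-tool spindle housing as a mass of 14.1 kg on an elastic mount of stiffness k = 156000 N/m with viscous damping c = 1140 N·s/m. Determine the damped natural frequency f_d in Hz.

ω_n = √(k/m) = √(156000/14.1) = 105.2 rad/s.
Critical damping c_c = 2√(k·m) = 2√(156000 × 14.1) = 2966 N·s/m, so ζ = c/c_c = 1140/2966 = 0.3843.
ω_d = ω_n√(1 − ζ²) = 105.2 × √(1 − 0.148) = 97.11 rad/s.
f_d = ω_d/(2π) = 15.45 Hz.

15.5 Hz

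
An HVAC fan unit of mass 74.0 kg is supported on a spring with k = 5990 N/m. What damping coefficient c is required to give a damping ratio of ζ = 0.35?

c_c = 2√(k·m) = 2√(5990 × 74.0) = 1332 N·s/m.
c = ζ·c_c = 0.35 × 1332 = 466.0 N·s/m.

466 N·s/m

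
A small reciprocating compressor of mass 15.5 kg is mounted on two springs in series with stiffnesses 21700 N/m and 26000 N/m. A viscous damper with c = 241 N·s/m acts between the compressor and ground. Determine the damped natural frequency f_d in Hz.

Series springs: 1/k_eq = 1/21700 + 1/26000 = 8.454×10^-5, so k_eq = 11830 N/m.
ω_n = √(k_eq/m) = √(11830/15.5) = 27.62 rad/s.
Critical damping c_c = 2√(k_eq·m) = 2√(11830 × 15.5) = 856.4 N·s/m, so ζ = c/c_c = 241/856.4 = 0.2814.
ω_d = ω_n√(1 − ζ²) = 27.62 × √(1 − 0.0792) = 26.51 rad/s.
f_d = ω_d/(2π) = 4.219 Hz.

4.22 Hz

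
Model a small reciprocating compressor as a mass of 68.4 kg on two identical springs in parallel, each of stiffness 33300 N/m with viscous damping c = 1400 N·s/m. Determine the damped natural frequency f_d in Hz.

Parallel springs add: k_eq = 2 × 33300 = 66600 N/m.
ω_n = √(k_eq/m) = √(66600/68.4) = 31.20 rad/s.
Critical damping c_c = 2√(k_eq·m) = 2√(66600 × 68.4) = 4269 N·s/m, so ζ = c/c_c = 1400/4269 = 0.3280.
ω_d = ω_n√(1 − ζ²) = 31.20 × √(1 − 0.108) = 29.48 rad/s.
f_d = ω_d/(2π) = 4.692 Hz.

4.69 Hz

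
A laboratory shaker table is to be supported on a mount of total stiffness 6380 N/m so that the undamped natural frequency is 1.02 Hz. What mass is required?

ω_n = 2πf_n = 2π × 1.02 = 6.409 rad/s.
m = k/ω_n² = 6380/6.409² = 6380/41.07 = 155.3 kg.

155 kg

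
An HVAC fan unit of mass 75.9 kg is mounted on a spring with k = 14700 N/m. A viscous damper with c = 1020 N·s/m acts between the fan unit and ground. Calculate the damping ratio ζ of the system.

ω_n = √(k/m) = √(14700/75.9) = 13.92 rad/s.
Critical damping c_c = 2√(k·m) = 2√(14700 × 75.9) = 2113 N·s/m, so ζ = c/c_c = 1020/2113 = 0.4828.

0.483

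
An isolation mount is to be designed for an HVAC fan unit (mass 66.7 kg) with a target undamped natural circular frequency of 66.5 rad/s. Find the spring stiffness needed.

k = m·ω_n² = 66.7 × 66.50² = 66.7 × 4422 = 295000 N/m.

295000 N/m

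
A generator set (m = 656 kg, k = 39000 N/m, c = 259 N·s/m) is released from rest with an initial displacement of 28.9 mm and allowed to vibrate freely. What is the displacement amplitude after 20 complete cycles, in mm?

1.16 mm

ζ = c/(2√(km)) = 259/(2√(39000 × 656)) = 259/10120 = 0.02560.
Logarithmic decrement δ = 2πζ/√(1 − ζ²) = 2π × 0.02560/√(1 − 0.000655) = 0.1609.
After n cycles, x_n/x₀ = e^(−nδ), so x_20 = 28.9 × e^(−20 × 0.1609) = 28.9 × 0.04002 = 1.157 mm.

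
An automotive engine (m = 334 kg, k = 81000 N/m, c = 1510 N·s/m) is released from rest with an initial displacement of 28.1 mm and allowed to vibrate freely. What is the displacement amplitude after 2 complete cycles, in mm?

ζ = c/(2√(km)) = 1510/(2√(81000 × 334)) = 1510/10400 = 0.1452.
Logarithmic decrement δ = 2πζ/√(1 − ζ²) = 2π × 0.1452/√(1 − 0.0211) = 0.9218.
After n cycles, x_n/x₀ = e^(−nδ), so x_2 = 28.1 × e^(−2 × 0.9218) = 28.1 × 0.1582 = 4.447 mm.

4.45 mm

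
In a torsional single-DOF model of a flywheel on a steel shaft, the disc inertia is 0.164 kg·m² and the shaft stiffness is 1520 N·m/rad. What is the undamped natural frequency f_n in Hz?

15.3 Hz

ω_n = √(k_t/J) = √(1520/0.164) = √9268 = 96.27 rad/s.
f_n = ω_n/(2π) = 96.27/6.283 = 15.32 Hz.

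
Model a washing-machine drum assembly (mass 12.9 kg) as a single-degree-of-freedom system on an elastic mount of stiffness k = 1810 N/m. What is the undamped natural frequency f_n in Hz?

ω_n = √(k/m) = √(1810/12.9) = √140.3 = 11.85 rad/s.
f_n = ω_n/(2π) = 11.85/6.283 = 1.885 Hz.

1.89 Hz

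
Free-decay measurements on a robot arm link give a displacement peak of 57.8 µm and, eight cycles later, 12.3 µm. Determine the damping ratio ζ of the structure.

0.0308

Logarithmic decrement δ = (1/n)·ln(x₀/x_n) = (1/8)·ln(57.8/12.3) = (1/8)·ln(4.699) = 0.1934.
ζ = δ/√(4π² + δ²) = 0.1934/√(39.48 + 0.0374) = 0.1934/6.286 = 0.03077.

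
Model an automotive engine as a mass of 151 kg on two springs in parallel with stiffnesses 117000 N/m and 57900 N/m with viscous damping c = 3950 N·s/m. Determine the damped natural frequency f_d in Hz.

5.00 Hz

Parallel springs add: k_eq = 117000 + 57900 = 174900 N/m.
ω_n = √(k_eq/m) = √(174900/151) = 34.03 rad/s.
Critical damping c_c = 2√(k_eq·m) = 2√(174900 × 151) = 10280 N·s/m, so ζ = c/c_c = 3950/10280 = 0.3843.
ω_d = ω_n√(1 − ζ²) = 34.03 × √(1 − 0.148) = 31.42 rad/s.
f_d = ω_d/(2π) = 5.001 Hz.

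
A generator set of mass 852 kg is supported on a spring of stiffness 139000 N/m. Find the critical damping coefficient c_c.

21800 N·s/m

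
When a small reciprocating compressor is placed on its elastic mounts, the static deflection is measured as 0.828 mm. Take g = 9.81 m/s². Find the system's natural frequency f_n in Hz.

ω_n = √(g/δ_st) = √(9.81/0.000828) = √11850 = 108.8 rad/s.
f_n = ω_n/(2π) = 108.8/6.283 = 17.32 Hz.

17.3 Hz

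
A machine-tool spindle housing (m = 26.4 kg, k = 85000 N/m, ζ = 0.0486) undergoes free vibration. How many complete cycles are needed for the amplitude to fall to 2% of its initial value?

13 cycles

Logarithmic decrement δ = 2πζ/√(1 − ζ²) = 2π × 0.04860/√(1 − 0.00236) = 0.3057.
x_n/x₀ = e^(−nδ) ≤ 0.02; take ln: n ≥ ln(1/0.02)/δ = 3.912/0.3057 = 12.80.
So 13 complete cycles are required.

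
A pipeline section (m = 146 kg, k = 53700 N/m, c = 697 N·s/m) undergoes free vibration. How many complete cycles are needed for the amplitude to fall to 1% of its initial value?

6 cycles

ζ = c/(2√(km)) = 697/(2√(53700 × 146)) = 697/5600 = 0.1245.
Logarithmic decrement δ = 2πζ/√(1 − ζ²) = 2π × 0.1245/√(1 − 0.0155) = 0.7882.
x_n/x₀ = e^(−nδ) ≤ 0.01; take ln: n ≥ ln(1/0.01)/δ = 4.605/0.7882 = 5.843.
So 6 complete cycles are required.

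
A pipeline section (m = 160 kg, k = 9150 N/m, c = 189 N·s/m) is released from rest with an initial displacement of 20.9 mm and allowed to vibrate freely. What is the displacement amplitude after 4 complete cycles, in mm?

ζ = c/(2√(km)) = 189/(2√(9150 × 160)) = 189/2420 = 0.07810.
Logarithmic decrement δ = 2πζ/√(1 − ζ²) = 2π × 0.07810/√(1 − 0.00610) = 0.4922.
After n cycles, x_n/x₀ = e^(−nδ), so x_4 = 20.9 × e^(−4 × 0.4922) = 20.9 × 0.1396 = 2.918 mm.

2.92 mm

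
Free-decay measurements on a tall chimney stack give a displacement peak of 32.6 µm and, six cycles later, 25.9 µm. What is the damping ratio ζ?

Logarithmic decrement δ = (1/n)·ln(x₀/x_n) = (1/6)·ln(32.6/25.9) = (1/6)·ln(1.259) = 0.03834.
ζ = δ/√(4π² + δ²) = 0.03834/√(39.48 + 0.00147) = 0.03834/6.283 = 0.006103.

0.00610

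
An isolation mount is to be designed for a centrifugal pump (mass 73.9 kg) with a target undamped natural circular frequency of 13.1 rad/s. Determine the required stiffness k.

12700 N/m

k = m·ω_n² = 73.9 × 13.10² = 73.9 × 171.6 = 12680 N/m.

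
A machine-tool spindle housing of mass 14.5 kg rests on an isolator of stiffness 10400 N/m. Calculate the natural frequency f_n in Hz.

ω_n = √(k/m) = √(10400/14.5) = √717.2 = 26.78 rad/s.
f_n = ω_n/(2π) = 26.78/6.283 = 4.262 Hz.

4.26 Hz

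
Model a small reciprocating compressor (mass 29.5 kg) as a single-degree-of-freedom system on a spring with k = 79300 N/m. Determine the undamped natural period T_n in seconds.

0.121 s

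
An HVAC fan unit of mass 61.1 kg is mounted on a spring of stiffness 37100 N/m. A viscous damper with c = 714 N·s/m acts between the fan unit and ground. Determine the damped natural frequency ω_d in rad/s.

23.9 rad/s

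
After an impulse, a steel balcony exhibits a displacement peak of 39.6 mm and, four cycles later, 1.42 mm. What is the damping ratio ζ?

0.131

Logarithmic decrement δ = (1/n)·ln(x₀/x_n) = (1/4)·ln(39.6/1.42) = (1/4)·ln(27.89) = 0.8320.
ζ = δ/√(4π² + δ²) = 0.8320/√(39.48 + 0.692) = 0.8320/6.338 = 0.1313.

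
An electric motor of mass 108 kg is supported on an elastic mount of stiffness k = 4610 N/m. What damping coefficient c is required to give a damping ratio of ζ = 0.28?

c_c = 2√(k·m) = 2√(4610 × 108) = 1411 N·s/m.
c = ζ·c_c = 0.28 × 1411 = 395.1 N·s/m.

395 N·s/m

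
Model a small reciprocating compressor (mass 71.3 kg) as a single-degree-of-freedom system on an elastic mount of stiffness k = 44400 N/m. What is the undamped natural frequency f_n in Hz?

3.97 Hz

ω_n = √(k/m) = √(44400/71.3) = √622.7 = 24.95 rad/s.
f_n = ω_n/(2π) = 24.95/6.283 = 3.972 Hz.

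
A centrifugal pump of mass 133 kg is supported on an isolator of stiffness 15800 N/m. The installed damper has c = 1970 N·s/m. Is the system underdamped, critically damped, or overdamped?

underdamped

c_c = 2√(k·m) = 2899 N·s/m; ζ = c/c_c = 1970/2899 = 0.679.
Since ζ < 1 the system is underdamped.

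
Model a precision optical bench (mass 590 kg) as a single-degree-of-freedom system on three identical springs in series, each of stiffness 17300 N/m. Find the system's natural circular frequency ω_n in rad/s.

Series springs: 1/k_eq = 3/17300, so k_eq = 17300/3 = 5767 N/m.
ω_n = √(k_eq/m) = √(5767/590) = √9.774 = 3.126 rad/s.

3.13 rad/s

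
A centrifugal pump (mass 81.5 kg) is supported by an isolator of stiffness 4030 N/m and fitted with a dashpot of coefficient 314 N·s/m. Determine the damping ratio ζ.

0.274

ω_n = √(k/m) = √(4030/81.5) = 7.032 rad/s.
Critical damping c_c = 2√(k·m) = 2√(4030 × 81.5) = 1146 N·s/m, so ζ = c/c_c = 314/1146 = 0.2739.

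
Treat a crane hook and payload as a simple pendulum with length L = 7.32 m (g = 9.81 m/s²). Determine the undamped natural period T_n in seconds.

5.43 s

For a simple pendulum ω_n = √(g/L) = √(9.81/7.32) = √1.340 = 1.158 rad/s.
T_n = 2π/ω_n = 6.283/1.158 = 5.428 s.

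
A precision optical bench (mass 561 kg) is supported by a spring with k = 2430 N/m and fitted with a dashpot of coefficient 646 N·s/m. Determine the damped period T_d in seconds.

ω_n = √(k/m) = √(2430/561) = 2.081 rad/s.
Critical damping c_c = 2√(k·m) = 2√(2430 × 561) = 2335 N·s/m, so ζ = c/c_c = 646/2335 = 0.2766.
ω_d = ω_n√(1 − ζ²) = 2.081 × √(1 − 0.0765) = 2.000 rad/s.
T_d = 2π/ω_d = 3.142 s.

3.14 s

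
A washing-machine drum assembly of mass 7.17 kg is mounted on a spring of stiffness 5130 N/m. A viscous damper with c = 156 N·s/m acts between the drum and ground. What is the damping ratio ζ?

0.407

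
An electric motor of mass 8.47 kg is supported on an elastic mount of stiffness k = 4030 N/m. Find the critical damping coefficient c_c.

370 N·s/m

c_c = 2√(k·m) = 2√(4030 × 8.47) = 2 × 184.8 = 369.5 N·s/m.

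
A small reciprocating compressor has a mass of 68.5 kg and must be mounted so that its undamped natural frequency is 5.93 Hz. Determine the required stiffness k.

ω_n = 2πf_n = 2π × 5.93 = 37.26 rad/s.
k = m·ω_n² = 68.5 × 37.26² = 68.5 × 1388 = 95100 N/m.

95100 N/m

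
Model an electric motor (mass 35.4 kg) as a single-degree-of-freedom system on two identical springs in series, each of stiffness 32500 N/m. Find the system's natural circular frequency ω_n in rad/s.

Series springs: 1/k_eq = 2/32500, so k_eq = 32500/2 = 16250 N/m.
ω_n = √(k_eq/m) = √(16250/35.4) = √459.0 = 21.43 rad/s.

21.4 rad/s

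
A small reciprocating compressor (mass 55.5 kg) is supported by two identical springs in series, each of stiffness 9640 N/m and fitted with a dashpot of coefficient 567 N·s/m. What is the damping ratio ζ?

0.548

Series springs: 1/k_eq = 2/9640, so k_eq = 9640/2 = 4820 N/m.
ω_n = √(k_eq/m) = √(4820/55.5) = 9.319 rad/s.
Critical damping c_c = 2√(k_eq·m) = 2√(4820 × 55.5) = 1034 N·s/m, so ζ = c/c_c = 567/1034 = 0.5481.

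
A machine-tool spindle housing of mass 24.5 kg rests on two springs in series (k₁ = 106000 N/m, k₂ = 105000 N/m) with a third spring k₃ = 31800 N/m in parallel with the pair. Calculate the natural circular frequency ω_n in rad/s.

58.7 rad/s

Series pair: k_s = k₁k₂/(k₁+k₂) = (106000)(105000)/(106000 + 105000) = 52750 N/m. In parallel with k₃: k_eq = 52750 + 31800 = 84550 N/m.
ω_n = √(k_eq/m) = √(84550/24.5) = √3451 = 58.74 rad/s.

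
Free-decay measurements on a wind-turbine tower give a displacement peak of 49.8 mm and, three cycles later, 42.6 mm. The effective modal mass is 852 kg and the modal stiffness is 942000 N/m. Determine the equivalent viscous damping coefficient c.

Logarithmic decrement δ = (1/n)·ln(x₀/x_n) = (1/3)·ln(49.8/42.6) = (1/3)·ln(1.169) = 0.05205.
ζ = δ/√(4π² + δ²) = 0.05205/√(39.48 + 0.00271) = 0.05205/6.283 = 0.008284.
c = ζ · 2√(km) = 0.008284 × 2√(942000 × 852) = 0.008284 × 56660 = 469.4 N·s/m.

469 N·s/m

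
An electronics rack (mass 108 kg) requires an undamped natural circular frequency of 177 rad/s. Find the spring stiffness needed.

k = m·ω_n² = 108 × 177.0² = 108 × 31330 = 3384000 N/m.

3380000 N/m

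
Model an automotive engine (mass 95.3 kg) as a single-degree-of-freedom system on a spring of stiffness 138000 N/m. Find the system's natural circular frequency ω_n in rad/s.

38.1 rad/s

ω_n = √(k/m) = √(138000/95.3) = √1448 = 38.05 rad/s.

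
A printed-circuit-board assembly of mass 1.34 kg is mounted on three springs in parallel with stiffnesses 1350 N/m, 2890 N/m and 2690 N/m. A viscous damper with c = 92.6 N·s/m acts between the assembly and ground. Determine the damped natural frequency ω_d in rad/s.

63.1 rad/s

Parallel springs add: k_eq = 1350 + 2890 + 2690 = 6930 N/m.
ω_n = √(k_eq/m) = √(6930/1.34) = 71.91 rad/s.
Critical damping c_c = 2√(k_eq·m) = 2√(6930 × 1.34) = 192.7 N·s/m, so ζ = c/c_c = 92.6/192.7 = 0.4805.
ω_d = ω_n√(1 − ζ²) = 71.91 × √(1 − 0.231) = 63.07 rad/s.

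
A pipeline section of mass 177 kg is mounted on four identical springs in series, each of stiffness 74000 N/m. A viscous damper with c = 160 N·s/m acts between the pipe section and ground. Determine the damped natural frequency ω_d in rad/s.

Series springs: 1/k_eq = 4/74000, so k_eq = 74000/4 = 18500 N/m.
ω_n = √(k_eq/m) = √(18500/177) = 10.22 rad/s.
Critical damping c_c = 2√(k_eq·m) = 2√(18500 × 177) = 3619 N·s/m, so ζ = c/c_c = 160/3619 = 0.04421.
ω_d = ω_n√(1 − ζ²) = 10.22 × √(1 − 0.00195) = 10.21 rad/s.

10.2 rad/s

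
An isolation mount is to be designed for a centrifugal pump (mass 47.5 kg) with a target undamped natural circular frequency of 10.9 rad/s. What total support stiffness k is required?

k = m·ω_n² = 47.5 × 10.90² = 47.5 × 118.8 = 5643 N/m.

5640 N/m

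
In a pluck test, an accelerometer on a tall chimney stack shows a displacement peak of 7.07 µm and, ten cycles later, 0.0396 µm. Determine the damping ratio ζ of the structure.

Logarithmic decrement δ = (1/n)·ln(x₀/x_n) = (1/10)·ln(7.07/0.0396) = (1/10)·ln(178.5) = 0.5185.
ζ = δ/√(4π² + δ²) = 0.5185/√(39.48 + 0.269) = 0.5185/6.305 = 0.08224.

0.0822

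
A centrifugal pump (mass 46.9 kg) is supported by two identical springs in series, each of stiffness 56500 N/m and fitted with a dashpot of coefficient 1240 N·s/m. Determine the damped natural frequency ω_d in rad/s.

20.7 rad/s

Series springs: 1/k_eq = 2/56500, so k_eq = 56500/2 = 28250 N/m.
ω_n = √(k_eq/m) = √(28250/46.9) = 24.54 rad/s.
Critical damping c_c = 2√(k_eq·m) = 2√(28250 × 46.9) = 2302 N·s/m, so ζ = c/c_c = 1240/2302 = 0.5386.
ω_d = ω_n√(1 − ζ²) = 24.54 × √(1 − 0.290) = 20.68 rad/s.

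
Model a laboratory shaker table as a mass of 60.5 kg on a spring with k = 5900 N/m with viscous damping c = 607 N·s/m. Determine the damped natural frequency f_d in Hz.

ω_n = √(k/m) = √(5900/60.5) = 9.875 rad/s.
Critical damping c_c = 2√(k·m) = 2√(5900 × 60.5) = 1195 N·s/m, so ζ = c/c_c = 607/1195 = 0.5080.
ω_d = ω_n√(1 − ζ²) = 9.875 × √(1 − 0.258) = 8.506 rad/s.
f_d = ω_d/(2π) = 1.354 Hz.

1.35 Hz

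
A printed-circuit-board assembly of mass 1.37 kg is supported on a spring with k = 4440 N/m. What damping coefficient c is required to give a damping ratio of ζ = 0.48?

c_c = 2√(k·m) = 2√(4440 × 1.37) = 156.0 N·s/m.
c = ζ·c_c = 0.48 × 156.0 = 74.87 N·s/m.

74.9 N·s/m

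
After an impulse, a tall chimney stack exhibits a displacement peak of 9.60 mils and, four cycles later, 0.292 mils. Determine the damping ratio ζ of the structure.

0.138

Logarithmic decrement δ = (1/n)·ln(x₀/x_n) = (1/4)·ln(9.60/0.292) = (1/4)·ln(32.88) = 0.8732.
ζ = δ/√(4π² + δ²) = 0.8732/√(39.48 + 0.762) = 0.8732/6.344 = 0.1376.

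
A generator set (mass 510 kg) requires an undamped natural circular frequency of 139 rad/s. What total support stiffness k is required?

k = m·ω_n² = 510 × 139.0² = 510 × 19320 = 9854000 N/m.

9850000 N/m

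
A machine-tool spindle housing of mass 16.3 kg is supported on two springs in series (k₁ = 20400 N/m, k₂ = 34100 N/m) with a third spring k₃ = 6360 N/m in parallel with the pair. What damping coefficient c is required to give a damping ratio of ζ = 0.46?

Series pair: k_s = k₁k₂/(k₁+k₂) = (20400)(34100)/(20400 + 34100) = 12760 N/m. In parallel with k₃: k_eq = 12760 + 6360 = 19120 N/m.
c_c = 2√(k_eq·m) = 2√(19120 × 16.3) = 1117 N·s/m.
c = ζ·c_c = 0.46 × 1117 = 513.7 N·s/m.

514 N·s/m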